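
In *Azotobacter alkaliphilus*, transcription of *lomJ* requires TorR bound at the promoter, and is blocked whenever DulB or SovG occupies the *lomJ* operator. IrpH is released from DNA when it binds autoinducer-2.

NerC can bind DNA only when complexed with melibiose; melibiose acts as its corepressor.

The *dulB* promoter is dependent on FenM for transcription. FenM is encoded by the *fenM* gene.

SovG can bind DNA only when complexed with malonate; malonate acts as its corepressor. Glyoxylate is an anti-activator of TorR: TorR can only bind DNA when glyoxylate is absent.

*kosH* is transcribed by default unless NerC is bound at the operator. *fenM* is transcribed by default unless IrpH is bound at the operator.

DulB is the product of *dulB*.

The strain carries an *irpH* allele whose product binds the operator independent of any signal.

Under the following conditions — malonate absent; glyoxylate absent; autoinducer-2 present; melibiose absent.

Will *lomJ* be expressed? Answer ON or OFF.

ON

Glyoxylate is absent, so TorR is active.
IrpH is constitutively active in this strain.
With repressor IrpH bound, *fenM* is not transcribed.
So FenM is not produced.
Required activator FenM is absent, so *dulB* is not transcribed.
So DulB is not produced.
Malonate is absent, so SovG is inactive.
No repressor is bound and TorR is active, so *lomJ* is transcribed.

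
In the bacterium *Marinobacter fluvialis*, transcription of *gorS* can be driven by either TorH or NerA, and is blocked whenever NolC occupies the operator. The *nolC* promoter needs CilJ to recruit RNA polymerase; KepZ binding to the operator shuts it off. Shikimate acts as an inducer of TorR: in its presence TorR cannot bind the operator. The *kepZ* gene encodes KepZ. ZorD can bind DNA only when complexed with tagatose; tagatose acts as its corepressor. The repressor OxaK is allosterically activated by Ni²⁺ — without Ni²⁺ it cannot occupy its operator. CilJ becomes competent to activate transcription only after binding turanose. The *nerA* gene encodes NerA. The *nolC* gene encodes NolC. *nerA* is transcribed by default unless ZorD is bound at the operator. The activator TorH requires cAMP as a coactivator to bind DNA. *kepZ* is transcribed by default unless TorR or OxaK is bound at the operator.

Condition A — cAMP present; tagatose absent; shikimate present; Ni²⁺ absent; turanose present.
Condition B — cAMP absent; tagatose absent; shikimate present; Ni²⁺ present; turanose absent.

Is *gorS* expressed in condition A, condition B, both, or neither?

both

Condition A:
cAMP is present, so TorH is active.
Tagatose is absent, so ZorD is inactive.
With no repressor bound, *nerA* is transcribed.
So NerA is produced and active.
Shikimate is present, so TorR is inactive.
Ni²⁺ is absent, so OxaK is inactive.
With no repressor bound, *kepZ* is transcribed.
So KepZ is produced and active.
Turanose is present, so CilJ is active.
With repressor KepZ bound, *nolC* is not transcribed.
So NolC is not produced.
Activator TorH is present, so *gorS* is transcribed.
→ *gorS* is ON in A.
Condition B:
cAMP is absent, so TorH is inactive.
Tagatose is absent, so ZorD is inactive.
With no repressor bound, *nerA* is transcribed.
So NerA is produced and active.
Shikimate is present, so TorR is inactive.
Ni²⁺ is present, so OxaK is active.
With repressor OxaK bound, *kepZ* is not transcribed.
So KepZ is not produced.
Turanose is absent, so CilJ is inactive.
Required activator CilJ is absent, so *nolC* is not transcribed.
So NolC is not produced.
Activator NerA is present, so *gorS* is transcribed.
→ *gorS* is ON in B.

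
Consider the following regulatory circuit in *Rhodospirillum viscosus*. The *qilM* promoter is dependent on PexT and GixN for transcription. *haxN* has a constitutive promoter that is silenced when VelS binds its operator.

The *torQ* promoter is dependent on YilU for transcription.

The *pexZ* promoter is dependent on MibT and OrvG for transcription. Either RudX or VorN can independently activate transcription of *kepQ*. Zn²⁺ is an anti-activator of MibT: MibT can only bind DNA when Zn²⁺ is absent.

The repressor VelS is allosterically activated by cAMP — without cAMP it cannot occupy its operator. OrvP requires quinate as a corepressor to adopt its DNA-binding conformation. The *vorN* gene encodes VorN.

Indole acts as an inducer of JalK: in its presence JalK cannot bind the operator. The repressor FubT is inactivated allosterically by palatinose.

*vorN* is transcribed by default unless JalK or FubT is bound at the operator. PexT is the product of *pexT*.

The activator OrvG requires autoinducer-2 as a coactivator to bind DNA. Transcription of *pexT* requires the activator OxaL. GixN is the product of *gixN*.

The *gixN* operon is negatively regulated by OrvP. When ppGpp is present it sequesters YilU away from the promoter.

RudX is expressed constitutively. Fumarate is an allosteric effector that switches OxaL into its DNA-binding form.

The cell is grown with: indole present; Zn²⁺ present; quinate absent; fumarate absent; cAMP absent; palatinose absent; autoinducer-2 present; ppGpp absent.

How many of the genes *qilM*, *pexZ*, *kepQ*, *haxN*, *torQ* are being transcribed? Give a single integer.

Fumarate is absent, so OxaL is inactive.
Required activator OxaL is absent, so *pexT* is not transcribed.
So PexT is not produced.
Quinate is absent, so OrvP is inactive.
With no repressor bound, *gixN* is transcribed.
So GixN is produced and active.
Required activator PexT is absent, so *qilM* is not transcribed.
→ *qilM* is OFF.
Zn²⁺ is present, so MibT is inactive.
Autoinducer-2 is present, so OrvG is active.
Required activator MibT is absent, so *pexZ* is not transcribed.
→ *pexZ* is OFF.
RudX is produced constitutively and is active.
Indole is present, so JalK is inactive.
Palatinose is absent, so FubT is active.
With repressor FubT bound, *vorN* is not transcribed.
So VorN is not produced.
Activator RudX is present, so *kepQ* is transcribed.
→ *kepQ* is ON.
cAMP is absent, so VelS is inactive.
With no repressor bound, *haxN* is transcribed.
→ *haxN* is ON.
ppGpp is absent, so YilU is active.
No repressor is bound and YilU is active, so *torQ* is transcribed.
→ *torQ* is ON.
3 of the 5 genes are transcribed.

3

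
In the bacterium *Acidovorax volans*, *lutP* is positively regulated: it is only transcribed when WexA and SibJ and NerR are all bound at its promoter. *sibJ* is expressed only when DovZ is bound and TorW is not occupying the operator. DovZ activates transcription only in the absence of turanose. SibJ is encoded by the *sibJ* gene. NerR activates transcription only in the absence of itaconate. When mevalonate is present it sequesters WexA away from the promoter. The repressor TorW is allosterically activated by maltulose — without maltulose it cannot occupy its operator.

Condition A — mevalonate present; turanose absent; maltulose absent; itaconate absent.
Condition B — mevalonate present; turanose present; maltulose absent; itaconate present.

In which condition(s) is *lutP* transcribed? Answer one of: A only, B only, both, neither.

neither

Condition A:
Mevalonate is present, so WexA is inactive.
Turanose is absent, so DovZ is active.
Maltulose is absent, so TorW is inactive.
No repressor is bound and DovZ is active, so *sibJ* is transcribed.
So SibJ is produced and active.
Itaconate is absent, so NerR is active.
Required activator WexA is absent, so *lutP* is not transcribed.
→ *lutP* is OFF in A.
Condition B:
Mevalonate is present, so WexA is inactive.
Turanose is present, so DovZ is inactive.
Maltulose is absent, so TorW is inactive.
Required activator DovZ is absent, so *sibJ* is not transcribed.
So SibJ is not produced.
Itaconate is present, so NerR is inactive.
Required activator WexA is absent, so *lutP* is not transcribed.
→ *lutP* is OFF in B.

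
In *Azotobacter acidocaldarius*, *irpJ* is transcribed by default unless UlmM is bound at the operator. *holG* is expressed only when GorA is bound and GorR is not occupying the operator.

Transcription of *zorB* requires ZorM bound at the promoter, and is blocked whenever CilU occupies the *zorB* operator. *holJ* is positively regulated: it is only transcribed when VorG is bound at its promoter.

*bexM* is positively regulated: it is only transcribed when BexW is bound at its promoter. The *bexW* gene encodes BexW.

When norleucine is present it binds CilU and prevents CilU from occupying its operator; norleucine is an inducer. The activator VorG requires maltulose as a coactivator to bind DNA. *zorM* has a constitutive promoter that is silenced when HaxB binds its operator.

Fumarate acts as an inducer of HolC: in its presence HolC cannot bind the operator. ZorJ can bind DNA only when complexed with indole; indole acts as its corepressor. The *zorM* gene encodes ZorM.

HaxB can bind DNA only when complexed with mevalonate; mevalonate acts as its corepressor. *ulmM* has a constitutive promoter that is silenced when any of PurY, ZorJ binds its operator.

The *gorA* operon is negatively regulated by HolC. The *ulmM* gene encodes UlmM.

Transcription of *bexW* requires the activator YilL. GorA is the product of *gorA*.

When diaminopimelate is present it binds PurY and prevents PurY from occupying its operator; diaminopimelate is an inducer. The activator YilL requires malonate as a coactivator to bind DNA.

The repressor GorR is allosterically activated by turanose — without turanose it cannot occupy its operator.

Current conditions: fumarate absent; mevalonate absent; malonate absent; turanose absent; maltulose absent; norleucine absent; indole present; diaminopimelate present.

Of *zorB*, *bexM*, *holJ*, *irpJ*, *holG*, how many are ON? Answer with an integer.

1

Mevalonate is absent, so HaxB is inactive.
With no repressor bound, *zorM* is transcribed.
So ZorM is produced and active.
Norleucine is absent, so CilU is active.
With repressor CilU bound, *zorB* is not transcribed.
→ *zorB* is OFF.
Malonate is absent, so YilL is inactive.
Required activator YilL is absent, so *bexW* is not transcribed.
So BexW is not produced.
Required activator BexW is absent, so *bexM* is not transcribed.
→ *bexM* is OFF.
Maltulose is absent, so VorG is inactive.
Required activator VorG is absent, so *holJ* is not transcribed.
→ *holJ* is OFF.
Diaminopimelate is present, so PurY is inactive.
Indole is present, so ZorJ is active.
With repressor ZorJ bound, *ulmM* is not transcribed.
So UlmM is not produced.
With no repressor bound, *irpJ* is transcribed.
→ *irpJ* is ON.
Fumarate is absent, so HolC is active.
With repressor HolC bound, *gorA* is not transcribed.
So GorA is not produced.
Turanose is absent, so GorR is inactive.
Required activator GorA is absent, so *holG* is not transcribed.
→ *holG* is OFF.
1 of the 5 genes is transcribed.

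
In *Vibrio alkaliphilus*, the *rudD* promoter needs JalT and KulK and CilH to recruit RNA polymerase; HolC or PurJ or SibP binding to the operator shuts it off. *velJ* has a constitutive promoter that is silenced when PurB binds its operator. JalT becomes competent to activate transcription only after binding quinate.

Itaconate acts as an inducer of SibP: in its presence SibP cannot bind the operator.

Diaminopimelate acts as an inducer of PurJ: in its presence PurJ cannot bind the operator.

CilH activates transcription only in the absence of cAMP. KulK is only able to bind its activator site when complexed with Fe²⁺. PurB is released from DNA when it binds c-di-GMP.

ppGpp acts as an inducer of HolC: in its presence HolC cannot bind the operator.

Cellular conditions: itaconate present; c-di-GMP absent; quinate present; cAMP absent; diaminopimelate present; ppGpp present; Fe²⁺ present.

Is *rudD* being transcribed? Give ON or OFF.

ON

Quinate is present, so JalT is active.
ppGpp is present, so HolC is inactive.
Fe²⁺ is present, so KulK is active.
cAMP is absent, so CilH is active.
Diaminopimelate is present, so PurJ is inactive.
Itaconate is present, so SibP is inactive.
No repressor is bound and JalT and KulK and CilH are active, so *rudD* is transcribed.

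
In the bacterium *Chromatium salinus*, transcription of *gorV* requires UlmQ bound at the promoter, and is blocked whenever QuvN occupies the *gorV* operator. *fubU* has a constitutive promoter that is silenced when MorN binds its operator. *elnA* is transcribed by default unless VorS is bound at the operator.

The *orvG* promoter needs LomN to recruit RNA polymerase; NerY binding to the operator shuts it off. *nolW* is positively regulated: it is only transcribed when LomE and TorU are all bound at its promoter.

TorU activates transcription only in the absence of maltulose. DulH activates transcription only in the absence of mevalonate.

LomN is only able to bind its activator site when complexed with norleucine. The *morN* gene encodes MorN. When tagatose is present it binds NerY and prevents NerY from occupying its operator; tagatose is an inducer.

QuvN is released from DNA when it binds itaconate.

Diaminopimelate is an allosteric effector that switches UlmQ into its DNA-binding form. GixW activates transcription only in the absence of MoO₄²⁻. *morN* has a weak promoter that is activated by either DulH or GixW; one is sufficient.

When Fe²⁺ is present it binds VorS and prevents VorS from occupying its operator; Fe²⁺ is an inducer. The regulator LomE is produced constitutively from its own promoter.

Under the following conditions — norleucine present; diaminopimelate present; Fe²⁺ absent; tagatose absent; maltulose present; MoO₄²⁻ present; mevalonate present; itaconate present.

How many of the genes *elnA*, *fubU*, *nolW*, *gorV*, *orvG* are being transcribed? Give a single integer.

2

Fe²⁺ is absent, so VorS is active.
With repressor VorS bound, *elnA* is not transcribed.
→ *elnA* is OFF.
Mevalonate is present, so DulH is inactive.
MoO₄²⁻ is present, so GixW is inactive.
No activator is available at the *morN* promoter, so *morN* is not transcribed.
So MorN is not produced.
With no repressor bound, *fubU* is transcribed.
→ *fubU* is ON.
LomE is produced constitutively and is active.
Maltulose is present, so TorU is inactive.
Required activator TorU is absent, so *nolW* is not transcribed.
→ *nolW* is OFF.
Diaminopimelate is present, so UlmQ is active.
Itaconate is present, so QuvN is inactive.
No repressor is bound and UlmQ is active, so *gorV* is transcribed.
→ *gorV* is ON.
Norleucine is present, so LomN is active.
Tagatose is absent, so NerY is active.
With repressor NerY bound, *orvG* is not transcribed.
→ *orvG* is OFF.
2 of the 5 genes are transcribed.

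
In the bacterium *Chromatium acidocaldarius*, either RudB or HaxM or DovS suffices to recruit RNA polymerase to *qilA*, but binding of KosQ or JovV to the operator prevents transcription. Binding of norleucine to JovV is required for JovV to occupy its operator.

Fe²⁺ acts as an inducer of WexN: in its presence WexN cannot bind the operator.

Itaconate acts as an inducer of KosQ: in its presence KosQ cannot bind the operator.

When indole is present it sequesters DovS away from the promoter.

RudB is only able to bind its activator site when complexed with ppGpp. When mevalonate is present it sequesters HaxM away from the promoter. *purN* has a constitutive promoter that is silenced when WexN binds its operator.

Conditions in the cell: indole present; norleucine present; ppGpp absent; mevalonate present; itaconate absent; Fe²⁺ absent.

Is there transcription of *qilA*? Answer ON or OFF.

OFF

ppGpp is absent, so RudB is inactive.
Mevalonate is present, so HaxM is inactive.
Itaconate is absent, so KosQ is active.
Indole is present, so DovS is inactive.
Norleucine is present, so JovV is active.
With repressor KosQ bound, *qilA* is not transcribed.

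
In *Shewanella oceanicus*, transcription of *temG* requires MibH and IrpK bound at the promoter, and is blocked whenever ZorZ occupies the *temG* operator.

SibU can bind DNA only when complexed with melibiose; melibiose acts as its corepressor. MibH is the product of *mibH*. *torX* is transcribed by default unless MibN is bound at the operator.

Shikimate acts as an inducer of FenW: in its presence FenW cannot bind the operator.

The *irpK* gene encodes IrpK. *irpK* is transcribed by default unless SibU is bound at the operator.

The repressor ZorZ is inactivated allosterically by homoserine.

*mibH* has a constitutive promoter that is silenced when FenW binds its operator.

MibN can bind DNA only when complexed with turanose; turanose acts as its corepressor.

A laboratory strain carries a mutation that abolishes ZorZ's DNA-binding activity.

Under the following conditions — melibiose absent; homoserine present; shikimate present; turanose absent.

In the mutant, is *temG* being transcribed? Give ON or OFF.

ZorZ is non-functional in this strain, so it has no effect.
Shikimate is present, so FenW is inactive.
With no repressor bound, *mibH* is transcribed.
So MibH is produced and active.
Melibiose is absent, so SibU is inactive.
With no repressor bound, *irpK* is transcribed.
So IrpK is produced and active.
No repressor is bound and MibH and IrpK are active, so *temG* is transcribed.

ON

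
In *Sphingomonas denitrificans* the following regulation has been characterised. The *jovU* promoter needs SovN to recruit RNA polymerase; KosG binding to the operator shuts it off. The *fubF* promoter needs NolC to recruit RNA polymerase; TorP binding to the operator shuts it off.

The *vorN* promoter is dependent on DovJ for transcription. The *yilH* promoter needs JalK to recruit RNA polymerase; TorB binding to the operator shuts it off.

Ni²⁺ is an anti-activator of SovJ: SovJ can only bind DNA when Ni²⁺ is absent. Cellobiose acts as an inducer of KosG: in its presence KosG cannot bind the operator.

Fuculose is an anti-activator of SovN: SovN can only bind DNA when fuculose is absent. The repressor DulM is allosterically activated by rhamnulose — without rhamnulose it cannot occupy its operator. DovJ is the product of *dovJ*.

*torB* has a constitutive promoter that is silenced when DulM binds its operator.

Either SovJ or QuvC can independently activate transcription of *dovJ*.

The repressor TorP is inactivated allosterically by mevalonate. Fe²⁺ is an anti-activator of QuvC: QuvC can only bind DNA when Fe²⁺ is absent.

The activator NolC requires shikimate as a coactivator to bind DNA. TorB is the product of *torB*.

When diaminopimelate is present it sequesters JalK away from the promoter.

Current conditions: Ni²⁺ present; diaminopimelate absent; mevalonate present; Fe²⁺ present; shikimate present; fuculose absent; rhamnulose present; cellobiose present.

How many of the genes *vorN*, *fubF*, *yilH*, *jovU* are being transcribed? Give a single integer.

3

Ni²⁺ is present, so SovJ is inactive.
Fe²⁺ is present, so QuvC is inactive.
No activator is available at the *dovJ* promoter, so *dovJ* is not transcribed.
So DovJ is not produced.
Required activator DovJ is absent, so *vorN* is not transcribed.
→ *vorN* is OFF.
Shikimate is present, so NolC is active.
Mevalonate is present, so TorP is inactive.
No repressor is bound and NolC is active, so *fubF* is transcribed.
→ *fubF* is ON.
Rhamnulose is present, so DulM is active.
With repressor DulM bound, *torB* is not transcribed.
So TorB is not produced.
Diaminopimelate is absent, so JalK is active.
No repressor is bound and JalK is active, so *yilH* is transcribed.
→ *yilH* is ON.
Cellobiose is present, so KosG is inactive.
Fuculose is absent, so SovN is active.
No repressor is bound and SovN is active, so *jovU* is transcribed.
→ *jovU* is ON.
3 of the 4 genes are transcribed.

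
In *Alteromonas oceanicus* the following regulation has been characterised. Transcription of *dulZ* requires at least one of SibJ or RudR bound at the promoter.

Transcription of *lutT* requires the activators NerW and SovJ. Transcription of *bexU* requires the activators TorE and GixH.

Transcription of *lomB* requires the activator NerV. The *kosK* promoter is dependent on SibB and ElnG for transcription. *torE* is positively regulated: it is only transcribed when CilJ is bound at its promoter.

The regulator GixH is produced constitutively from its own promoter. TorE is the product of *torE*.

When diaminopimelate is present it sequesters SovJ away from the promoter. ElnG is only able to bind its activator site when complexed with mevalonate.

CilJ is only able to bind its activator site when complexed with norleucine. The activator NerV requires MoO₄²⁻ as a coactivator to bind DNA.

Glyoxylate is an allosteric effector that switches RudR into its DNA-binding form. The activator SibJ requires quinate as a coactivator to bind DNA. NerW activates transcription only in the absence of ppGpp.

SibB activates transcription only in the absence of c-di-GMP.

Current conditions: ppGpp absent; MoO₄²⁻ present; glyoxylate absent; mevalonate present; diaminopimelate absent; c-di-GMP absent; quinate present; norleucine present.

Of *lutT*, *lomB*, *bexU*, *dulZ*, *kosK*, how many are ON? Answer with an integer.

5

ppGpp is absent, so NerW is active.
Diaminopimelate is absent, so SovJ is active.
No repressor is bound and NerW and SovJ are active, so *lutT* is transcribed.
→ *lutT* is ON.
MoO₄²⁻ is present, so NerV is active.
No repressor is bound and NerV is active, so *lomB* is transcribed.
→ *lomB* is ON.
Norleucine is present, so CilJ is active.
No repressor is bound and CilJ is active, so *torE* is transcribed.
So TorE is produced and active.
GixH is produced constitutively and is active.
No repressor is bound and TorE and GixH are active, so *bexU* is transcribed.
→ *bexU* is ON.
Quinate is present, so SibJ is active.
Glyoxylate is absent, so RudR is inactive.
Activator SibJ is present, so *dulZ* is transcribed.
→ *dulZ* is ON.
c-di-GMP is absent, so SibB is active.
Mevalonate is present, so ElnG is active.
No repressor is bound and SibB and ElnG are active, so *kosK* is transcribed.
→ *kosK* is ON.
5 of the 5 genes are transcribed.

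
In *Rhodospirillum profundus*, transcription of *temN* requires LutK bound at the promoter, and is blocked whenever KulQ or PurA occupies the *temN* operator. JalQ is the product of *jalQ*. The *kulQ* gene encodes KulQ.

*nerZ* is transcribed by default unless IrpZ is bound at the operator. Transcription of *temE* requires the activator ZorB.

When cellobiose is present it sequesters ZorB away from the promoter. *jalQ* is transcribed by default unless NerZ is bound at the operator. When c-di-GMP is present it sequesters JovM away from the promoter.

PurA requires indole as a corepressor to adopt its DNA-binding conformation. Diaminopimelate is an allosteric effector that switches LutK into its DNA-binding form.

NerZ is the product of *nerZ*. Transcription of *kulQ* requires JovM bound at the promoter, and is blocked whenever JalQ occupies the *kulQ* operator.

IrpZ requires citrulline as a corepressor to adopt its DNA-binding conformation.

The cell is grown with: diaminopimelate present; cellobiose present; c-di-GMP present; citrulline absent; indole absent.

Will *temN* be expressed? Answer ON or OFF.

c-di-GMP is present, so JovM is inactive.
Citrulline is absent, so IrpZ is inactive.
With no repressor bound, *nerZ* is transcribed.
So NerZ is produced and active.
With repressor NerZ bound, *jalQ* is not transcribed.
So JalQ is not produced.
Required activator JovM is absent, so *kulQ* is not transcribed.
So KulQ is not produced.
Diaminopimelate is present, so LutK is active.
Indole is absent, so PurA is inactive.
No repressor is bound and LutK is active, so *temN* is transcribed.

ON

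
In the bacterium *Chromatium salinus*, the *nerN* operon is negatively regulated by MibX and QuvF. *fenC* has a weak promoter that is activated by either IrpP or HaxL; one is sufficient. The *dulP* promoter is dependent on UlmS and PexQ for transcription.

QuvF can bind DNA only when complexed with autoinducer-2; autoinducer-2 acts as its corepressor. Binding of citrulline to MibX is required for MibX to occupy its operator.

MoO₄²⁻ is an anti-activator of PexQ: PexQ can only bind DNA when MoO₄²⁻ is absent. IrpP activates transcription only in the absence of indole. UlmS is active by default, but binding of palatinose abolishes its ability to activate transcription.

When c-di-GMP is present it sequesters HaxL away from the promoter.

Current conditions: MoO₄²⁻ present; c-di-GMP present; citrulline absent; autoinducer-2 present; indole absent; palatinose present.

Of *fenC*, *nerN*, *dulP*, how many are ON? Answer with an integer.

Indole is absent, so IrpP is active.
c-di-GMP is present, so HaxL is inactive.
Activator IrpP is present, so *fenC* is transcribed.
→ *fenC* is ON.
Citrulline is absent, so MibX is inactive.
Autoinducer-2 is present, so QuvF is active.
With repressor QuvF bound, *nerN* is not transcribed.
→ *nerN* is OFF.
Palatinose is present, so UlmS is inactive.
MoO₄²⁻ is present, so PexQ is inactive.
Required activator UlmS is absent, so *dulP* is not transcribed.
→ *dulP* is OFF.
1 of the 3 genes is transcribed.

1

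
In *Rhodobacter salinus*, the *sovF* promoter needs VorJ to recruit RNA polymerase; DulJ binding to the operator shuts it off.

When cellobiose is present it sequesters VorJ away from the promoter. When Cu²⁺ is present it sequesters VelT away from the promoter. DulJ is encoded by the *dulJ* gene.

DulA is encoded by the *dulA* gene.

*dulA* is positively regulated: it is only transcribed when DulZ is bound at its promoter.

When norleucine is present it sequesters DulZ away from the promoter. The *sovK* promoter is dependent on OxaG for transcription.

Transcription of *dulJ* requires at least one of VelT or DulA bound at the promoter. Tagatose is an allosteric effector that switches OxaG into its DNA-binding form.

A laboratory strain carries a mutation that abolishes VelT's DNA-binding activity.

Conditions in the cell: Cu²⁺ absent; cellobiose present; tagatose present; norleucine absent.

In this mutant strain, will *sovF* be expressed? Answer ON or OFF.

VelT is non-functional in this strain, so it has no effect.
Norleucine is absent, so DulZ is active.
No repressor is bound and DulZ is active, so *dulA* is transcribed.
So DulA is produced and active.
Activator DulA is present, so *dulJ* is transcribed.
So DulJ is produced and active.
Cellobiose is present, so VorJ is inactive.
With repressor DulJ bound, *sovF* is not transcribed.

OFF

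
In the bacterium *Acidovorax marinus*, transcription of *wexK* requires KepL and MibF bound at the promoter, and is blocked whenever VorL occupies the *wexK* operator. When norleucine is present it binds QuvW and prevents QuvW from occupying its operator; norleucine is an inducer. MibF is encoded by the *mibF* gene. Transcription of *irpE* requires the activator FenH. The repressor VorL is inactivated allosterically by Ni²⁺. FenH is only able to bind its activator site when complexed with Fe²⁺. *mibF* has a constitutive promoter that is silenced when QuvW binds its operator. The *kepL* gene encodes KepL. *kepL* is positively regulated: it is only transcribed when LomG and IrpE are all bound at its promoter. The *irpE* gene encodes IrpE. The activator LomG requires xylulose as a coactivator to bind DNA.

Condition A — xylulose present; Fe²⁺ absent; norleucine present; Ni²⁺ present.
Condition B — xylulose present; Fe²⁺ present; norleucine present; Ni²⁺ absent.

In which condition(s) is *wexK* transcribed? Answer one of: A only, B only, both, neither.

Condition A:
Xylulose is present, so LomG is active.
Fe²⁺ is absent, so FenH is inactive.
Required activator FenH is absent, so *irpE* is not transcribed.
So IrpE is not produced.
Required activator IrpE is absent, so *kepL* is not transcribed.
So KepL is not produced.
Norleucine is present, so QuvW is inactive.
With no repressor bound, *mibF* is transcribed.
So MibF is produced and active.
Ni²⁺ is present, so VorL is inactive.
Required activator KepL is absent, so *wexK* is not transcribed.
→ *wexK* is OFF in A.
Condition B:
Xylulose is present, so LomG is active.
Fe²⁺ is present, so FenH is active.
No repressor is bound and FenH is active, so *irpE* is transcribed.
So IrpE is produced and active.
No repressor is bound and LomG and IrpE are active, so *kepL* is transcribed.
So KepL is produced and active.
Norleucine is present, so QuvW is inactive.
With no repressor bound, *mibF* is transcribed.
So MibF is produced and active.
Ni²⁺ is absent, so VorL is active.
With repressor VorL bound, *wexK* is not transcribed.
→ *wexK* is OFF in B.

neither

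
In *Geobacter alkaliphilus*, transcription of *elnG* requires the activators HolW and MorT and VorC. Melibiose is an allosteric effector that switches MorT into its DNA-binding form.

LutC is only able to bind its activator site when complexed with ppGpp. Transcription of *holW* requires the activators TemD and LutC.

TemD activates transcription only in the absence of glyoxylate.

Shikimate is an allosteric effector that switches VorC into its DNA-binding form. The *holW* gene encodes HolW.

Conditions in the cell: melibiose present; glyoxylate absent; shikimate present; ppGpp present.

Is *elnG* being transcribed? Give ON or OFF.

Glyoxylate is absent, so TemD is active.
ppGpp is present, so LutC is active.
No repressor is bound and TemD and LutC are active, so *holW* is transcribed.
So HolW is produced and active.
Melibiose is present, so MorT is active.
Shikimate is present, so VorC is active.
No repressor is bound and HolW and MorT and VorC are active, so *elnG* is transcribed.

ON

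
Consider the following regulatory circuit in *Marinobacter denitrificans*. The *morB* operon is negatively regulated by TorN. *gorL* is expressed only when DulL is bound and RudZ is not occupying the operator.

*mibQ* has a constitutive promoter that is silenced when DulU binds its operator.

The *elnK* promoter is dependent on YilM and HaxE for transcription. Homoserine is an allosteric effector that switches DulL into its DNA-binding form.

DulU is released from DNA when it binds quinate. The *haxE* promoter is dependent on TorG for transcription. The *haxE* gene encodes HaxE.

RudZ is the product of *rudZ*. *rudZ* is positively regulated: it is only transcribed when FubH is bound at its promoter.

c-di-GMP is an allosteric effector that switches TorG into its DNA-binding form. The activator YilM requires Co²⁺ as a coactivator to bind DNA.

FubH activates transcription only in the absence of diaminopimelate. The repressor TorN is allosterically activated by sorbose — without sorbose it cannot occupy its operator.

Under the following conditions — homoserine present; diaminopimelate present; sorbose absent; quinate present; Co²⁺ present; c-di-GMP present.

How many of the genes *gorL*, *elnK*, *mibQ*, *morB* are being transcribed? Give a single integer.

4

Diaminopimelate is present, so FubH is inactive.
Required activator FubH is absent, so *rudZ* is not transcribed.
So RudZ is not produced.
Homoserine is present, so DulL is active.
No repressor is bound and DulL is active, so *gorL* is transcribed.
→ *gorL* is ON.
Co²⁺ is present, so YilM is active.
c-di-GMP is present, so TorG is active.
No repressor is bound and TorG is active, so *haxE* is transcribed.
So HaxE is produced and active.
No repressor is bound and YilM and HaxE are active, so *elnK* is transcribed.
→ *elnK* is ON.
Quinate is present, so DulU is inactive.
With no repressor bound, *mibQ* is transcribed.
→ *mibQ* is ON.
Sorbose is absent, so TorN is inactive.
With no repressor bound, *morB* is transcribed.
→ *morB* is ON.
4 of the 4 genes are transcribed.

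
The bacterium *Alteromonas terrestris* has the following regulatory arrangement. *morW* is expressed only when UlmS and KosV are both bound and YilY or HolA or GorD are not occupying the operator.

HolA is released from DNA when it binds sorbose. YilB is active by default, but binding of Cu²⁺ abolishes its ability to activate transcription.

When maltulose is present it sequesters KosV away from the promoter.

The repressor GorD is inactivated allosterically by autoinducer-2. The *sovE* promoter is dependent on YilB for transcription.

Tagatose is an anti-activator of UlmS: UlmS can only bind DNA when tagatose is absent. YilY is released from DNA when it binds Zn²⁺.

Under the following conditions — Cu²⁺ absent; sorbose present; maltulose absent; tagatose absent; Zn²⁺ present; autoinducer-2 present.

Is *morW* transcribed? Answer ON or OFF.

Tagatose is absent, so UlmS is active.
Zn²⁺ is present, so YilY is inactive.
Sorbose is present, so HolA is inactive.
Maltulose is absent, so KosV is active.
Autoinducer-2 is present, so GorD is inactive.
No repressor is bound and UlmS and KosV are active, so *morW* is transcribed.

ON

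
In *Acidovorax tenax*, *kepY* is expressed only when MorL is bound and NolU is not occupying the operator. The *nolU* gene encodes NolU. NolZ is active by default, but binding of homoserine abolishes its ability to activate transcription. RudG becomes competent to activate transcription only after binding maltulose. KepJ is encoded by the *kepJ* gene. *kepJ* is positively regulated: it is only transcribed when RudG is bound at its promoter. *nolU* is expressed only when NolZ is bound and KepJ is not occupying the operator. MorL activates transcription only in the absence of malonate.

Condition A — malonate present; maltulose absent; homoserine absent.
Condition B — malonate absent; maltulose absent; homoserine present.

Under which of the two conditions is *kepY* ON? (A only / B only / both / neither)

B only

Condition A:
Malonate is present, so MorL is inactive.
Maltulose is absent, so RudG is inactive.
Required activator RudG is absent, so *kepJ* is not transcribed.
So KepJ is not produced.
Homoserine is absent, so NolZ is active.
No repressor is bound and NolZ is active, so *nolU* is transcribed.
So NolU is produced and active.
With repressor NolU bound, *kepY* is not transcribed.
→ *kepY* is OFF in A.
Condition B:
Malonate is absent, so MorL is active.
Maltulose is absent, so RudG is inactive.
Required activator RudG is absent, so *kepJ* is not transcribed.
So KepJ is not produced.
Homoserine is present, so NolZ is inactive.
Required activator NolZ is absent, so *nolU* is not transcribed.
So NolU is not produced.
No repressor is bound and MorL is active, so *kepY* is transcribed.
→ *kepY* is ON in B.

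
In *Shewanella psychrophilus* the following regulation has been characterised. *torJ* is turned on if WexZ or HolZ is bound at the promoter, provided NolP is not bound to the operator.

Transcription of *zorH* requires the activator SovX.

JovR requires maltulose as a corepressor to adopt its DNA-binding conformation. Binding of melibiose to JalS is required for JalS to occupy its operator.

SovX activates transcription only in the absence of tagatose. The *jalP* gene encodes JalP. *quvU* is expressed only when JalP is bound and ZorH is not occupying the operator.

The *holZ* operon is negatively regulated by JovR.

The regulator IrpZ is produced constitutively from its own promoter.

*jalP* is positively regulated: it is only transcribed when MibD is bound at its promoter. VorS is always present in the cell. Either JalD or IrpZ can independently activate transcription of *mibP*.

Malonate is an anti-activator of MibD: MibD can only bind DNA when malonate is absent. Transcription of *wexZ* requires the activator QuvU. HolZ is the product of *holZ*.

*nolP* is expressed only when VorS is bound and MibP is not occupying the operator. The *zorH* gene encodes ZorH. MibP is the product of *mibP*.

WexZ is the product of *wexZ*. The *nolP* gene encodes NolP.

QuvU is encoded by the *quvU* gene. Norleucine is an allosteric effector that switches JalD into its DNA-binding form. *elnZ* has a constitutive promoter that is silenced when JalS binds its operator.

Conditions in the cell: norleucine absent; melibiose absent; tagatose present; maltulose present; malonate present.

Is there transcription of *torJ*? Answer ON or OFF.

Malonate is present, so MibD is inactive.
Required activator MibD is absent, so *jalP* is not transcribed.
So JalP is not produced.
Tagatose is present, so SovX is inactive.
Required activator SovX is absent, so *zorH* is not transcribed.
So ZorH is not produced.
Required activator JalP is absent, so *quvU* is not transcribed.
So QuvU is not produced.
Required activator QuvU is absent, so *wexZ* is not transcribed.
So WexZ is not produced.
Maltulose is present, so JovR is active.
With repressor JovR bound, *holZ* is not transcribed.
So HolZ is not produced.
Norleucine is absent, so JalD is inactive.
IrpZ is produced constitutively and is active.
Activator IrpZ is present, so *mibP* is transcribed.
So MibP is produced and active.
VorS is produced constitutively and is active.
With repressor MibP bound, *nolP* is not transcribed.
So NolP is not produced.
No activator is available at the *torJ* promoter, so *torJ* is not transcribed.

OFF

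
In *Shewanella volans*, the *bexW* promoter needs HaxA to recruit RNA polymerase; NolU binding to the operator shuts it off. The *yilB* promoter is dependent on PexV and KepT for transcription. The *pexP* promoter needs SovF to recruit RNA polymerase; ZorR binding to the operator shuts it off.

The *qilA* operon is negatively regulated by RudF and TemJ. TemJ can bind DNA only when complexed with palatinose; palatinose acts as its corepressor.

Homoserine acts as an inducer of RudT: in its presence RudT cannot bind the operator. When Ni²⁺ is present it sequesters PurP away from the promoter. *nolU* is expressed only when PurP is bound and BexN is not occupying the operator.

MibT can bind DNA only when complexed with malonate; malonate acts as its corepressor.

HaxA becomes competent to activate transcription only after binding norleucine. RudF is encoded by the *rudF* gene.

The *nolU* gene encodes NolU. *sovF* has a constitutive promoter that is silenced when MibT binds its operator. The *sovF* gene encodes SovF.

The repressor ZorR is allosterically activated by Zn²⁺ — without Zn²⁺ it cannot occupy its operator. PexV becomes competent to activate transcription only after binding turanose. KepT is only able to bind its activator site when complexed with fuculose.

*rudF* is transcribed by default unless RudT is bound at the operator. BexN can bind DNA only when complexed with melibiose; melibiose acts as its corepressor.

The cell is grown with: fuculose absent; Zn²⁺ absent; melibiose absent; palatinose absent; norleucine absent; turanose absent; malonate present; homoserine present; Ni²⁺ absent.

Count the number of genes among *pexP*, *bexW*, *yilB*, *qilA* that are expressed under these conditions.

Malonate is present, so MibT is active.
With repressor MibT bound, *sovF* is not transcribed.
So SovF is not produced.
Zn²⁺ is absent, so ZorR is inactive.
Required activator SovF is absent, so *pexP* is not transcribed.
→ *pexP* is OFF.
Norleucine is absent, so HaxA is inactive.
Ni²⁺ is absent, so PurP is active.
Melibiose is absent, so BexN is inactive.
No repressor is bound and PurP is active, so *nolU* is transcribed.
So NolU is produced and active.
With repressor NolU bound, *bexW* is not transcribed.
→ *bexW* is OFF.
Turanose is absent, so PexV is inactive.
Fuculose is absent, so KepT is inactive.
Required activator PexV is absent, so *yilB* is not transcribed.
→ *yilB* is OFF.
Homoserine is present, so RudT is inactive.
With no repressor bound, *rudF* is transcribed.
So RudF is produced and active.
Palatinose is absent, so TemJ is inactive.
With repressor RudF bound, *qilA* is not transcribed.
→ *qilA* is OFF.
0 of the 4 genes are transcribed.

0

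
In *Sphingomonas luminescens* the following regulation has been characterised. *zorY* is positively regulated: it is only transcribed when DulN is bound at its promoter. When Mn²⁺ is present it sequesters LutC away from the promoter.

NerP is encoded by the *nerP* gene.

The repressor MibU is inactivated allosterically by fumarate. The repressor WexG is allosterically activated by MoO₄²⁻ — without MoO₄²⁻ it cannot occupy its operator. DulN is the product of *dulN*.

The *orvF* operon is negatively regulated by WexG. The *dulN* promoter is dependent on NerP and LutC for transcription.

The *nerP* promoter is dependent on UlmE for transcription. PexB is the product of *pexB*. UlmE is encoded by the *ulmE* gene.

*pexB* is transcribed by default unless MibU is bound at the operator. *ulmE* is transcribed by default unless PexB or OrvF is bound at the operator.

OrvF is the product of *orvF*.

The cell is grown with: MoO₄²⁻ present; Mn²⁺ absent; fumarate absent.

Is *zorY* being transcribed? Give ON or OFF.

ON

Fumarate is absent, so MibU is active.
With repressor MibU bound, *pexB* is not transcribed.
So PexB is not produced.
MoO₄²⁻ is present, so WexG is active.
With repressor WexG bound, *orvF* is not transcribed.
So OrvF is not produced.
With no repressor bound, *ulmE* is transcribed.
So UlmE is produced and active.
No repressor is bound and UlmE is active, so *nerP* is transcribed.
So NerP is produced and active.
Mn²⁺ is absent, so LutC is active.
No repressor is bound and NerP and LutC are active, so *dulN* is transcribed.
So DulN is produced and active.
No repressor is bound and DulN is active, so *zorY* is transcribed.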